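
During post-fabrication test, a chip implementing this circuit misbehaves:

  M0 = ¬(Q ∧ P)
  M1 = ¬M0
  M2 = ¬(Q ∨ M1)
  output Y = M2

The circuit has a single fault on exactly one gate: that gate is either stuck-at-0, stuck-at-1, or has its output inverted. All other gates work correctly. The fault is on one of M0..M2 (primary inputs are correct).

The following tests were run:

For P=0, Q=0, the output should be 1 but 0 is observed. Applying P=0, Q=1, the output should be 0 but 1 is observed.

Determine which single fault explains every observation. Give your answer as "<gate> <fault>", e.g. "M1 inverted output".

Fault-free values for test 1 (P=0, Q=0): M0=1, M1=0, M2=1, giving Y=1. Observed 0.
Test 1: faults giving observed 0 are {M0 stuck-at-0, M0 inverted output, M1 stuck-at-1, M1 inverted output, M2 stuck-at-0, M2 inverted output}.
Test 2 (P=0, Q=1): fault-free M0=1, M1=0, M2=0 → 0; observed 1. Eliminates M0 stuck-at-0, M0 inverted output, M1 stuck-at-1, M1 inverted output, M2 stuck-at-0.
Only M2 inverted output is consistent with every test.

M2 inverted output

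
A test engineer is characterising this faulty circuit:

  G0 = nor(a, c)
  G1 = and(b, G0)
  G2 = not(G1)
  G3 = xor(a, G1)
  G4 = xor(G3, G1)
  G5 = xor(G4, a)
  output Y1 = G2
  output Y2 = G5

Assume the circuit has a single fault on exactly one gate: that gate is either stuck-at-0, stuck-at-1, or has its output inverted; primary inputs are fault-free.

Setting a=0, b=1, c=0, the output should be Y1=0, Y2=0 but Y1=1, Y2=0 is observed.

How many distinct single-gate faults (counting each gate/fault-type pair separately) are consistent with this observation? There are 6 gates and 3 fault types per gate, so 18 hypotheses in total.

Fault-free: G0=1, G1=1, G2=0, G3=1, G4=0, G5=0 → Y1=0, Y2=0. Observed Y1=1, Y2=0.
  G0: stuck-at-0, inverted output ✓; others ✗
  G1: stuck-at-0, inverted output ✓; others ✗
  G2: stuck-at-1, inverted output ✓; others ✗
  G3: none of the 3 fault types match ✗
  G4: none of the 3 fault types match ✗
  G5: none of the 3 fault types match ✗
Consistent faults: {G0 stuck-at-0, G0 inverted output, G1 stuck-at-0, G1 inverted output, G2 stuck-at-1, G2 inverted output} — 6 in all.

6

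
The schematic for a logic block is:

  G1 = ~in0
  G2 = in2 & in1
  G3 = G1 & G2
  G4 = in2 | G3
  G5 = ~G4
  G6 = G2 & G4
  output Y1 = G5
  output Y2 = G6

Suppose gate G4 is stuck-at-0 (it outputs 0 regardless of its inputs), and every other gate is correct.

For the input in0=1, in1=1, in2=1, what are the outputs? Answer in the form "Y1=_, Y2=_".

Y1=1, Y2=0

Propagate with G4 forced: G1=0, G2=1, G3=0, G4=0 [stuck-at-0], G5=1, G6=0.
So the outputs are Y1=1, Y2=0. (Without the fault they would be Y1=0, Y2=1.)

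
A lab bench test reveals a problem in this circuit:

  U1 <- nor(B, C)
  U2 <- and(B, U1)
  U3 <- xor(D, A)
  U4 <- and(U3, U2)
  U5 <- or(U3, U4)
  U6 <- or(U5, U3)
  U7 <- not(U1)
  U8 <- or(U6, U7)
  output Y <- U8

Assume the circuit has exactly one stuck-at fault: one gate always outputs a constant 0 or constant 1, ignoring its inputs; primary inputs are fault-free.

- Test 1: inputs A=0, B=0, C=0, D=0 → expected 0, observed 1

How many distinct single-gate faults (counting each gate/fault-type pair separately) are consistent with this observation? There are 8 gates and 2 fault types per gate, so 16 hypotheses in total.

Fault-free: U1=1, U2=0, U3=0, U4=0, U5=0, U6=0, U7=0, U8=0 → 0. Observed 1.
  U1: stuck-at-0 ✓; others ✗
  U2: none of the 2 fault types match ✗
  U3: stuck-at-1 ✓; others ✗
  U4: stuck-at-1 ✓; others ✗
  U5: stuck-at-1 ✓; others ✗
  U6: stuck-at-1 ✓; others ✗
  U7: stuck-at-1 ✓; others ✗
  U8: stuck-at-1 ✓; others ✗
Consistent faults: {U1 stuck-at-0, U3 stuck-at-1, U4 stuck-at-1, U5 stuck-at-1, U6 stuck-at-1, U7 stuck-at-1, U8 stuck-at-1} — 7 in all.

7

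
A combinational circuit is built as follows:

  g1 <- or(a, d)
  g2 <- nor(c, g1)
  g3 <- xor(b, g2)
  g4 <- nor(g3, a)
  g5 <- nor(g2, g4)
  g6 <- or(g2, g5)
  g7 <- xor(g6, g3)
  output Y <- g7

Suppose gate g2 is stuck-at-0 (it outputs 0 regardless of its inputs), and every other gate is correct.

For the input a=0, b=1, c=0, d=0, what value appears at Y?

0

Propagate with g2 forced: g1=0, g2=0 [stuck-at-0], g3=1, g4=0, g5=1, g6=1, g7=0.
So Y = 0. (Without the fault it would be 1.)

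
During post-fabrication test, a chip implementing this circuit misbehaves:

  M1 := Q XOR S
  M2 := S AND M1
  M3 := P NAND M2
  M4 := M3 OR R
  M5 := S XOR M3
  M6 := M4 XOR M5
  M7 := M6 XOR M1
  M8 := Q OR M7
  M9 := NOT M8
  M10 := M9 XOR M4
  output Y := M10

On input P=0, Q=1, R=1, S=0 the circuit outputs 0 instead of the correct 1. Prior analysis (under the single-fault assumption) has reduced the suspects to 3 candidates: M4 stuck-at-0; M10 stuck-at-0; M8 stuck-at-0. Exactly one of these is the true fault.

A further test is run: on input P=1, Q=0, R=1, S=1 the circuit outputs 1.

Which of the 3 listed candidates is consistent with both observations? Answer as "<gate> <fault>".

Evaluate each candidate on input P=1, Q=0, R=1, S=1:
  M4 stuck-at-0: M1=1, M2=1, M3=0, M4=0 [stuck-at-0], M5=1, M6=1, M7=0, M8=0, M9=1, M10=1 → 1 — matches
  M10 stuck-at-0: M1=1, M2=1, M3=0, M4=1, M5=1, M6=0, M7=1, M8=1, M9=0, M10=0 [stuck-at-0] → 0 — eliminated
  M8 stuck-at-0: M1=1, M2=1, M3=0, M4=1, M5=1, M6=0, M7=1, M8=0 [stuck-at-0], M9=1, M10=0 → 0 — eliminated
Only M4 stuck-at-0 reproduces the observed 1.

M4 stuck-at-0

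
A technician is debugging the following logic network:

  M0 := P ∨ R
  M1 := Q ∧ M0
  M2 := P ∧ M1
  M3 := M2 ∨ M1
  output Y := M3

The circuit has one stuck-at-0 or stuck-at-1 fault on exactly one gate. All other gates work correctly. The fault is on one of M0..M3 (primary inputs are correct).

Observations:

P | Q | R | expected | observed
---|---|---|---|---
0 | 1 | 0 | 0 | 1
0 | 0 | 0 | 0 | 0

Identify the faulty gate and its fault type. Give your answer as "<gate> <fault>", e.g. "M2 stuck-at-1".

Fault-free values for test 1 (P=0, Q=1, R=0): M0=0, M1=0, M2=0, M3=0, giving Y=0. Observed 1.
Test 1: faults giving observed 1 are {M0 stuck-at-1, M1 stuck-at-1, M2 stuck-at-1, M3 stuck-at-1}.
Test 2 (P=0, Q=0, R=0): fault-free M0=0, M1=0, M2=0, M3=0 → 0; observed 0. Eliminates M1 stuck-at-1, M2 stuck-at-1, M3 stuck-at-1.
Only M0 stuck-at-1 is consistent with every test.

M0 stuck-at-1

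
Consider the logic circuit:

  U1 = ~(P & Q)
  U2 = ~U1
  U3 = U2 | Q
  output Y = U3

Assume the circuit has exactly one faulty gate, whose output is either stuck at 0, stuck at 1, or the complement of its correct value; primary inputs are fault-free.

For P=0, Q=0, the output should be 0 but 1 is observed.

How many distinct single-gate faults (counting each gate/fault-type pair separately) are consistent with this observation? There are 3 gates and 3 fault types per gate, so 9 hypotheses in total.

Fault-free: U1=1, U2=0, U3=0 → 0. Observed 1.
  U1 stuck-at-0: output 1 ✓
  U1 stuck-at-1: output 0 ✗
  U1 inverted output: output 1 ✓
  U2 stuck-at-0: output 0 ✗
  U2 stuck-at-1: output 1 ✓
  U2 inverted output: output 1 ✓
  U3 stuck-at-0: output 0 ✗
  U3 stuck-at-1: output 1 ✓
  U3 inverted output: output 1 ✓
Consistent faults: {U1 stuck-at-0, U1 inverted output, U2 stuck-at-1, U2 inverted output, U3 stuck-at-1, U3 inverted output} — 6 in all.

6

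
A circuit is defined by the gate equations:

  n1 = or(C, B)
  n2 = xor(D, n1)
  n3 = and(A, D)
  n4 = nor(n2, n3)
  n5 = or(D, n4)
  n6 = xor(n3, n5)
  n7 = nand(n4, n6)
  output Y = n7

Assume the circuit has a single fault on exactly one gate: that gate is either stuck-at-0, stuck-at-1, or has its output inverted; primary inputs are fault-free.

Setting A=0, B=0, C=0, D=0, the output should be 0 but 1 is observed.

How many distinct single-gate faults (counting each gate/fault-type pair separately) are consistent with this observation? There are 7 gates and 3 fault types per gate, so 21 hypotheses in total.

14

Fault-free: n1=0, n2=0, n3=0, n4=1, n5=1, n6=1, n7=0 → 0. Observed 1.
  n1: stuck-at-1, inverted output ✓; others ✗
  n2: stuck-at-1, inverted output ✓; others ✗
  n3: stuck-at-1, inverted output ✓; others ✗
  n4: stuck-at-0, inverted output ✓; others ✗
  n5: stuck-at-0, inverted output ✓; others ✗
  n6: stuck-at-0, inverted output ✓; others ✗
  n7: stuck-at-1, inverted output ✓; others ✗
Consistent faults: {n1 stuck-at-1, n1 inverted output, n2 stuck-at-1, n2 inverted output, n3 stuck-at-1, n3 inverted output, n4 stuck-at-0, n4 inverted output, n5 stuck-at-0, n5 inverted output, n6 stuck-at-0, n6 inverted output, n7 stuck-at-1, n7 inverted output} — 14 in all.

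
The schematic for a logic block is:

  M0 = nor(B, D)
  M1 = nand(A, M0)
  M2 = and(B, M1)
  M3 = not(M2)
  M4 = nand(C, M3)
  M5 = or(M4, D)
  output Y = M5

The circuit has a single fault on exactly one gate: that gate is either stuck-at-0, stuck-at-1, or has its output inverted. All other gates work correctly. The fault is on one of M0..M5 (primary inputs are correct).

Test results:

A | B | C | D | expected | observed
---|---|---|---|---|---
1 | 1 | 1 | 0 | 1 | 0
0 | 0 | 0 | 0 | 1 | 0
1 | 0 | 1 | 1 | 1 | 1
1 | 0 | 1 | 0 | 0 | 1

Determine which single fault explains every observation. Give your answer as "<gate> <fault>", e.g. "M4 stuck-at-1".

M4 inverted output

Fault-free values for test 1 (A=1, B=1, C=1, D=0): M0=0, M1=1, M2=1, M3=0, M4=1, M5=1, giving Y=1. Observed 0.
Test 1: faults giving observed 0 are {M0 stuck-at-1, M0 inverted output, M1 stuck-at-0, M1 inverted output, M2 stuck-at-0, M2 inverted output, M3 stuck-at-1, M3 inverted output, M4 stuck-at-0, M4 inverted output, M5 stuck-at-0, M5 inverted output}.
Test 2 (A=0, B=0, C=0, D=0): fault-free M0=1, M1=1, M2=0, M3=1, M4=1, M5=1 → 1; observed 0. Eliminates M0 stuck-at-1, M0 inverted output, M1 stuck-at-0, M1 inverted output, M2 stuck-at-0, M2 inverted output, M3 stuck-at-1, M3 inverted output.
Test 3 (A=1, B=0, C=1, D=1): fault-free M0=0, M1=1, M2=0, M3=1, M4=0, M5=1 → 1; observed 1. Eliminates M5 stuck-at-0, M5 inverted output.
Test 4 (A=1, B=0, C=1, D=0): fault-free M0=1, M1=0, M2=0, M3=1, M4=0, M5=0 → 0; observed 1. Eliminates M4 stuck-at-0.
Only M4 inverted output is consistent with every test.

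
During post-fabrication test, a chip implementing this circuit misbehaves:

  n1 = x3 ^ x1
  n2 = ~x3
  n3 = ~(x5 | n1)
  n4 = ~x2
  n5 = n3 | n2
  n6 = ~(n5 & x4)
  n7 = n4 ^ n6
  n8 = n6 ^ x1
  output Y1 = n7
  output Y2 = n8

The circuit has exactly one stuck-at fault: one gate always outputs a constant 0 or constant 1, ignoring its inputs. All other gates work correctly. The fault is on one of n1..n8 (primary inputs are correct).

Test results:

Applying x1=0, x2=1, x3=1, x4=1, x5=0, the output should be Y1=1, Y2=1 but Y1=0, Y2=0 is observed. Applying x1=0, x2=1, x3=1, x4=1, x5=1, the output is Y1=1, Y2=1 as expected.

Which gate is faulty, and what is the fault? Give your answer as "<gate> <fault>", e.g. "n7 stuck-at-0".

n1 stuck-at-0

Fault-free values for test 1 (x1=0, x2=1, x3=1, x4=1, x5=0): n1=1, n2=0, n3=0, n4=0, n5=0, n6=1, n7=1, n8=1, giving Y1=1, Y2=1. Observed Y1=0, Y2=0.
Test 1: faults giving observed Y1=0, Y2=0 are {n1 stuck-at-0, n2 stuck-at-1, n3 stuck-at-1, n5 stuck-at-1, n6 stuck-at-0}.
Test 2 (x1=0, x2=1, x3=1, x4=1, x5=1): fault-free n1=1, n2=0, n3=0, n4=0, n5=0, n6=1, n7=1, n8=1 → Y1=1, Y2=1; observed Y1=1, Y2=1. Eliminates n2 stuck-at-1, n3 stuck-at-1, n5 stuck-at-1, n6 stuck-at-0.
Only n1 stuck-at-0 is consistent with every test.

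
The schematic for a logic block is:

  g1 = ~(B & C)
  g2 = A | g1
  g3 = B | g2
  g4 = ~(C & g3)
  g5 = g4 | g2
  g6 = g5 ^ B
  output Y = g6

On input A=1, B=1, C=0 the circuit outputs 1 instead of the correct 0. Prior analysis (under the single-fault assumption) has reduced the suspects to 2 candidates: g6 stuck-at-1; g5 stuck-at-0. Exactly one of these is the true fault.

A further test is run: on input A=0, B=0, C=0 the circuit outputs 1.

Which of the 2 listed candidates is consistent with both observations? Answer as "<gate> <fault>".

g6 stuck-at-1

Evaluate each candidate on input A=0, B=0, C=0:
  g6 stuck-at-1: g1=1, g2=1, g3=1, g4=1, g5=1, g6=1 [stuck-at-1] → 1 — matches
  g5 stuck-at-0: g1=1, g2=1, g3=1, g4=1, g5=0 [stuck-at-0], g6=0 → 0 — eliminated
Only g6 stuck-at-1 reproduces the observed 1.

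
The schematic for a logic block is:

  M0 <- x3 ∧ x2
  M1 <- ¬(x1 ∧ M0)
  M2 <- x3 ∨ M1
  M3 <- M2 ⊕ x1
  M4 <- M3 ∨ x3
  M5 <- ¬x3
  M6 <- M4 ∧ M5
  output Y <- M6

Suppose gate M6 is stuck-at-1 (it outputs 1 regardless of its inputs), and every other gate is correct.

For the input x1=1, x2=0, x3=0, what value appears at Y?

Propagate with M6 forced: M0=0, M1=1, M2=1, M3=0, M4=0, M5=1, M6=1 [stuck-at-1].
So Y = 1. (Without the fault it would be 0.)

1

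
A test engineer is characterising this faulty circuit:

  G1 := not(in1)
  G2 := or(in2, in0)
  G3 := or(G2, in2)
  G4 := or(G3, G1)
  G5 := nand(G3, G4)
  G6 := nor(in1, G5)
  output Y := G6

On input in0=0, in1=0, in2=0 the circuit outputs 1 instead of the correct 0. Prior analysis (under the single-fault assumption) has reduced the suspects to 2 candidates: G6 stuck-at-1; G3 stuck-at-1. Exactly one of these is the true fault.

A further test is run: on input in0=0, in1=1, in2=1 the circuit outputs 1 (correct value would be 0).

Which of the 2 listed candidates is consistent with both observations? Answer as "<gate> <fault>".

Evaluate each candidate on input in0=0, in1=1, in2=1:
  G6 stuck-at-1: G1=0, G2=1, G3=1, G4=1, G5=0, G6=1 [stuck-at-1] → 1 — matches
  G3 stuck-at-1: G1=0, G2=1, G3=1 [stuck-at-1], G4=1, G5=0, G6=0 → 0 — eliminated
Only G6 stuck-at-1 reproduces the observed 1.

G6 stuck-at-1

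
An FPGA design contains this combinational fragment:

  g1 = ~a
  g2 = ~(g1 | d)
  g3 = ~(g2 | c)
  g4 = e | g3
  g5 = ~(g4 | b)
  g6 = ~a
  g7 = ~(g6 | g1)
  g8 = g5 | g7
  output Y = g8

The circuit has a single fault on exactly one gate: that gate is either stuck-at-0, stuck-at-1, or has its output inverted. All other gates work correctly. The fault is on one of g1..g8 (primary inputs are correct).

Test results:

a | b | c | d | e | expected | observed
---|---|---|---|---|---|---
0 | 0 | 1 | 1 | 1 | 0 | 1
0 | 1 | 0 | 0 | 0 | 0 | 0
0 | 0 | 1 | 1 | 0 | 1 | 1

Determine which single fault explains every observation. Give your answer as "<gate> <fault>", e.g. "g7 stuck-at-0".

Fault-free values for test 1 (a=0, b=0, c=1, d=1, e=1): g1=1, g2=0, g3=0, g4=1, g5=0, g6=1, g7=0, g8=0, giving Y=0. Observed 1.
Test 1: faults giving observed 1 are {g4 stuck-at-0, g4 inverted output, g5 stuck-at-1, g5 inverted output, g7 stuck-at-1, g7 inverted output, g8 stuck-at-1, g8 inverted output}.
Test 2 (a=0, b=1, c=0, d=0, e=0): fault-free g1=1, g2=0, g3=1, g4=1, g5=0, g6=1, g7=0, g8=0 → 0; observed 0. Eliminates g5 stuck-at-1, g5 inverted output, g7 stuck-at-1, g7 inverted output, g8 stuck-at-1, g8 inverted output.
Test 3 (a=0, b=0, c=1, d=1, e=0): fault-free g1=1, g2=0, g3=0, g4=0, g5=1, g6=1, g7=0, g8=1 → 1; observed 1. Eliminates g4 inverted output.
Only g4 stuck-at-0 is consistent with every test.

g4 stuck-at-0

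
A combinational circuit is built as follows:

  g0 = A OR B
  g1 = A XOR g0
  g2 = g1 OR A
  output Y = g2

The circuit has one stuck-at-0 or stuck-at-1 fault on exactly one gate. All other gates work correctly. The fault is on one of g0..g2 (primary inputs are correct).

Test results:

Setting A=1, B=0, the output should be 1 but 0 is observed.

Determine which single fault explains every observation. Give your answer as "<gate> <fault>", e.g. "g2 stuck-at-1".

g2 stuck-at-0

Fault-free values for test 1 (A=1, B=0): g0=1, g1=0, g2=1, giving Y=1. Observed 0.
Test 1: faults giving observed 0 are {g2 stuck-at-0}.
Only g2 stuck-at-0 is consistent with every test.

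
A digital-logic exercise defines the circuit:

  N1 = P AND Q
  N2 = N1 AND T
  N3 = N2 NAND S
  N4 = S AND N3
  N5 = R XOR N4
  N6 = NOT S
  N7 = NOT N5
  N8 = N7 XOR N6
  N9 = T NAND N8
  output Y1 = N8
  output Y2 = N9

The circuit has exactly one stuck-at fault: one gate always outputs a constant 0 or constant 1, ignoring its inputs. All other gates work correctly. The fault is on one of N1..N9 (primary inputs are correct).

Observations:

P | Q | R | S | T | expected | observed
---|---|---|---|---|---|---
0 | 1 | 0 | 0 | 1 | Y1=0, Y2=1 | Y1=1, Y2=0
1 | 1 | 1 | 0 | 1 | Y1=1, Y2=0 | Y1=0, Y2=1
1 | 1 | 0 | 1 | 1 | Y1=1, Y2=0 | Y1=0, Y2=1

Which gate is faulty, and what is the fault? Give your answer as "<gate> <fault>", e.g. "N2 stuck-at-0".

N4 stuck-at-1

Fault-free values for test 1 (P=0, Q=1, R=0, S=0, T=1): N1=0, N2=0, N3=1, N4=0, N5=0, N6=1, N7=1, N8=0, N9=1, giving Y1=0, Y2=1. Observed Y1=1, Y2=0.
Test 1: faults giving observed Y1=1, Y2=0 are {N4 stuck-at-1, N5 stuck-at-1, N6 stuck-at-0, N7 stuck-at-0, N8 stuck-at-1}.
Test 2 (P=1, Q=1, R=1, S=0, T=1): fault-free N1=1, N2=1, N3=1, N4=0, N5=1, N6=1, N7=0, N8=1, N9=0 → Y1=1, Y2=0; observed Y1=0, Y2=1. Eliminates N5 stuck-at-1, N7 stuck-at-0, N8 stuck-at-1.
Test 3 (P=1, Q=1, R=0, S=1, T=1): fault-free N1=1, N2=1, N3=0, N4=0, N5=0, N6=0, N7=1, N8=1, N9=0 → Y1=1, Y2=0; observed Y1=0, Y2=1. Eliminates N6 stuck-at-0.
Only N4 stuck-at-1 is consistent with every test.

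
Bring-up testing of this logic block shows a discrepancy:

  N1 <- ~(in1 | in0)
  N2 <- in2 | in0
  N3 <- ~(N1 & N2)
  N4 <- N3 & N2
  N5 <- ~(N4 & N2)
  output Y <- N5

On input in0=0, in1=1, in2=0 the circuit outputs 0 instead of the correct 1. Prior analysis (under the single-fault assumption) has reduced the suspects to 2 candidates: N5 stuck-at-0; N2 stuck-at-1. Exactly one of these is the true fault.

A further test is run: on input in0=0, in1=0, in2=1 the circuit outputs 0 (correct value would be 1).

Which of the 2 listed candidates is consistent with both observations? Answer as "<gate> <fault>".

N5 stuck-at-0

Evaluate each candidate on input in0=0, in1=0, in2=1:
  N5 stuck-at-0: N1=1, N2=1, N3=0, N4=0, N5=0 [stuck-at-0] → 0 — matches
  N2 stuck-at-1: N1=1, N2=1 [stuck-at-1], N3=0, N4=0, N5=1 → 1 — eliminated
Only N5 stuck-at-0 reproduces the observed 0.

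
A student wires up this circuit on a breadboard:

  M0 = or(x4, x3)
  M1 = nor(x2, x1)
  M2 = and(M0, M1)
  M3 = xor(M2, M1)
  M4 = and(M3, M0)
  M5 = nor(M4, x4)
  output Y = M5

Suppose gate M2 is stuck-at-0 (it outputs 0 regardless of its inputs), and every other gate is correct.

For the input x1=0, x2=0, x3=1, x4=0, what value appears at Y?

0

Propagate with M2 forced: M0=1, M1=1, M2=0 [stuck-at-0], M3=1, M4=1, M5=0.
So Y = 0. (Without the fault it would be 1.)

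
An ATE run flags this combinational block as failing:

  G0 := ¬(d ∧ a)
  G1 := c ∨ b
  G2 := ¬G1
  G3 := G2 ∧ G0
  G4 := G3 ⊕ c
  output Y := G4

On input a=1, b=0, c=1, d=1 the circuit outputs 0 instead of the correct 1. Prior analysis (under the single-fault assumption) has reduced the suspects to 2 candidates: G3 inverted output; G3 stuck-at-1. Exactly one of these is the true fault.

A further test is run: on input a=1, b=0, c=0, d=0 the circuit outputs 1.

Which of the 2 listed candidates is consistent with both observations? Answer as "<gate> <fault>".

Evaluate each candidate on input a=1, b=0, c=0, d=0:
  G3 inverted output: G0=1, G1=0, G2=1, G3=0 [inverted output], G4=0 → 0 — eliminated
  G3 stuck-at-1: G0=1, G1=0, G2=1, G3=1 [stuck-at-1], G4=1 → 1 — matches
Only G3 stuck-at-1 reproduces the observed 1.

G3 stuck-at-1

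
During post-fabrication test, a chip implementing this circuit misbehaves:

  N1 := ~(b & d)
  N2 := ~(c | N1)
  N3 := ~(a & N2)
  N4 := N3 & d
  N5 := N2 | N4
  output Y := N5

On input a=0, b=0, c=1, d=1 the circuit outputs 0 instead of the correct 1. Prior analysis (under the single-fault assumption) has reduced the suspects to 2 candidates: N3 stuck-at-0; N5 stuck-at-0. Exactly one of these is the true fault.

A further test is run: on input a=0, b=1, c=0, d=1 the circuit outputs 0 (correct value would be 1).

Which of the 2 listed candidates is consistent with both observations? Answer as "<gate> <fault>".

Evaluate each candidate on input a=0, b=1, c=0, d=1:
  N3 stuck-at-0: N1=0, N2=1, N3=0 [stuck-at-0], N4=0, N5=1 → 1 — eliminated
  N5 stuck-at-0: N1=0, N2=1, N3=1, N4=1, N5=0 [stuck-at-0] → 0 — matches
Only N5 stuck-at-0 reproduces the observed 0.

N5 stuck-at-0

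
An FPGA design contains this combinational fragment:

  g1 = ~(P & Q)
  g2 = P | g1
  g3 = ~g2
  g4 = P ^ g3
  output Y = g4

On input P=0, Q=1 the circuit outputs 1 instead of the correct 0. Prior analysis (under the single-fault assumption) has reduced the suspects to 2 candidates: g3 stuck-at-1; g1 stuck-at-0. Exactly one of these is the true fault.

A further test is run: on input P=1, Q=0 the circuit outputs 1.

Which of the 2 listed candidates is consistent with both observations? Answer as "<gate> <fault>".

g1 stuck-at-0

Evaluate each candidate on input P=1, Q=0:
  g3 stuck-at-1: g1=1, g2=1, g3=1 [stuck-at-1], g4=0 → 0 — eliminated
  g1 stuck-at-0: g1=0 [stuck-at-0], g2=1, g3=0, g4=1 → 1 — matches
Only g1 stuck-at-0 reproduces the observed 1.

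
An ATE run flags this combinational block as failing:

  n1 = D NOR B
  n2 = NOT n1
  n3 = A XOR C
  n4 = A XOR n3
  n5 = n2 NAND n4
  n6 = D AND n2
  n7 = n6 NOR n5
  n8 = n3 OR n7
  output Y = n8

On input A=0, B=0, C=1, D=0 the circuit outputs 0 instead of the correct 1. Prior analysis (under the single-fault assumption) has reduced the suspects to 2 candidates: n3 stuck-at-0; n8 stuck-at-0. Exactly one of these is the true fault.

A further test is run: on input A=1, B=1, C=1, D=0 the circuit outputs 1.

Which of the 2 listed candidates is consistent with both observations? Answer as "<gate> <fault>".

n3 stuck-at-0

Evaluate each candidate on input A=1, B=1, C=1, D=0:
  n3 stuck-at-0: n1=0, n2=1, n3=0 [stuck-at-0], n4=1, n5=0, n6=0, n7=1, n8=1 → 1 — matches
  n8 stuck-at-0: n1=0, n2=1, n3=0, n4=1, n5=0, n6=0, n7=1, n8=0 [stuck-at-0] → 0 — eliminated
Only n3 stuck-at-0 reproduces the observed 1.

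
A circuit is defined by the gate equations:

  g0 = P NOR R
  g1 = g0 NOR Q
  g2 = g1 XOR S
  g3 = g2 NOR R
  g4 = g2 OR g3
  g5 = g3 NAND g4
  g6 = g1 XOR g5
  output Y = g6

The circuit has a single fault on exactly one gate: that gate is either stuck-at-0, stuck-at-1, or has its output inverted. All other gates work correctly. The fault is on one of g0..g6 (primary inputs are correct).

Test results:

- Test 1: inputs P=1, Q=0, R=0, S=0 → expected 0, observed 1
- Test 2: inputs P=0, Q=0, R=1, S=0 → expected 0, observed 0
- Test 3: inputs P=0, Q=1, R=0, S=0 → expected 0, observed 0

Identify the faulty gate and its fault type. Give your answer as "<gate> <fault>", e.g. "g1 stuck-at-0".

Fault-free values for test 1 (P=1, Q=0, R=0, S=0): g0=0, g1=1, g2=1, g3=0, g4=1, g5=1, g6=0, giving Y=0. Observed 1.
Test 1: faults giving observed 1 are {g2 stuck-at-0, g2 inverted output, g3 stuck-at-1, g3 inverted output, g5 stuck-at-0, g5 inverted output, g6 stuck-at-1, g6 inverted output}.
Test 2 (P=0, Q=0, R=1, S=0): fault-free g0=0, g1=1, g2=1, g3=0, g4=1, g5=1, g6=0 → 0; observed 0. Eliminates g3 stuck-at-1, g3 inverted output, g5 stuck-at-0, g5 inverted output, g6 stuck-at-1, g6 inverted output.
Test 3 (P=0, Q=1, R=0, S=0): fault-free g0=1, g1=0, g2=0, g3=1, g4=1, g5=0, g6=0 → 0; observed 0. Eliminates g2 inverted output.
Only g2 stuck-at-0 is consistent with every test.

g2 stuck-at-0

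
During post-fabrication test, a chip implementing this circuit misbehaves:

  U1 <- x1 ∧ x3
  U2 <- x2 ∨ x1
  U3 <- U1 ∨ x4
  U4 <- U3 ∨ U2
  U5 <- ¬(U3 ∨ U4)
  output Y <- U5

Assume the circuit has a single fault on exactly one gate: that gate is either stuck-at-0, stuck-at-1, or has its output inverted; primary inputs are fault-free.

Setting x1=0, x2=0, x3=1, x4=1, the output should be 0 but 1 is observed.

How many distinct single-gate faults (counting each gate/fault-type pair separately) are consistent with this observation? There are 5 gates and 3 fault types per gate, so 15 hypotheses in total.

4

Fault-free: U1=0, U2=0, U3=1, U4=1, U5=0 → 0. Observed 1.
  U1: none of the 3 fault types match ✗
  U2: none of the 3 fault types match ✗
  U3: stuck-at-0, inverted output ✓; others ✗
  U4: none of the 3 fault types match ✗
  U5: stuck-at-1, inverted output ✓; others ✗
Consistent faults: {U3 stuck-at-0, U3 inverted output, U5 stuck-at-1, U5 inverted output} — 4 in all.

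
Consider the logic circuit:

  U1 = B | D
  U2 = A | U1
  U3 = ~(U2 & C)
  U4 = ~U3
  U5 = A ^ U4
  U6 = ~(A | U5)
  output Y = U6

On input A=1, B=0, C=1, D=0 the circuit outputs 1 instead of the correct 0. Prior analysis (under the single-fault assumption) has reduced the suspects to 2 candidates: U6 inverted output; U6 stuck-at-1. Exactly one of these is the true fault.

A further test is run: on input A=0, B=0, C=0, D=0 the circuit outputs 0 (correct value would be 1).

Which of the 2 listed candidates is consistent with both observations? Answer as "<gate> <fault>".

U6 inverted output

Evaluate each candidate on input A=0, B=0, C=0, D=0:
  U6 inverted output: U1=0, U2=0, U3=1, U4=0, U5=0, U6=0 [inverted output] → 0 — matches
  U6 stuck-at-1: U1=0, U2=0, U3=1, U4=0, U5=0, U6=1 [stuck-at-1] → 1 — eliminated
Only U6 inverted output reproduces the observed 0.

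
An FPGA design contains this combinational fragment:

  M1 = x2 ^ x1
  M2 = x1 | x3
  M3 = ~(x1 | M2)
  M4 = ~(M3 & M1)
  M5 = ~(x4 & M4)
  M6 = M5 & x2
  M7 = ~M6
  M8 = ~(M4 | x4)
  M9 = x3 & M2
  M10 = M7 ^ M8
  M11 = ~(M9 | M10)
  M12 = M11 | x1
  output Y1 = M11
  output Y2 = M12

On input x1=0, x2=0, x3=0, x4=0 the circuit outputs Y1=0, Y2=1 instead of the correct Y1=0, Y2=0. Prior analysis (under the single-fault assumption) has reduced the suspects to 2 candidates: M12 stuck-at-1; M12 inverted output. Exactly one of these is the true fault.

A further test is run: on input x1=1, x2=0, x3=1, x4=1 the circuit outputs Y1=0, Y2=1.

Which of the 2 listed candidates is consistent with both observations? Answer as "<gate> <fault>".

M12 stuck-at-1

Evaluate each candidate on input x1=1, x2=0, x3=1, x4=1:
  M12 stuck-at-1: M1=1, M2=1, M3=0, M4=1, M5=0, M6=0, M7=1, M8=0, M9=1, M10=1, M11=0, M12=1 [stuck-at-1] → Y1=0, Y2=1 — matches
  M12 inverted output: M1=1, M2=1, M3=0, M4=1, M5=0, M6=0, M7=1, M8=0, M9=1, M10=1, M11=0, M12=0 [inverted output] → Y1=0, Y2=0 — eliminated
Only M12 stuck-at-1 reproduces the observed Y1=0, Y2=1.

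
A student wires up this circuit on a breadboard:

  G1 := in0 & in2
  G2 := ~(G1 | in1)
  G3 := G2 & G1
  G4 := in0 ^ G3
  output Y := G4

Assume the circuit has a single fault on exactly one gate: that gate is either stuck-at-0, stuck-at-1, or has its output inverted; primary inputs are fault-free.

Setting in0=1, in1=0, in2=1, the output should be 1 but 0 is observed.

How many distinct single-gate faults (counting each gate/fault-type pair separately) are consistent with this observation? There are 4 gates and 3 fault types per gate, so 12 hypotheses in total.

6

Fault-free: G1=1, G2=0, G3=0, G4=1 → 1. Observed 0.
  G1 stuck-at-0: output 1 ✗
  G1 stuck-at-1: output 1 ✗
  G1 inverted output: output 1 ✗
  G2 stuck-at-0: output 1 ✗
  G2 stuck-at-1: output 0 ✓
  G2 inverted output: output 0 ✓
  G3 stuck-at-0: output 1 ✗
  G3 stuck-at-1: output 0 ✓
  G3 inverted output: output 0 ✓
  G4 stuck-at-0: output 0 ✓
  G4 stuck-at-1: output 1 ✗
  G4 inverted output: output 0 ✓
Consistent faults: {G2 stuck-at-1, G2 inverted output, G3 stuck-at-1, G3 inverted output, G4 stuck-at-0, G4 inverted output} — 6 in all.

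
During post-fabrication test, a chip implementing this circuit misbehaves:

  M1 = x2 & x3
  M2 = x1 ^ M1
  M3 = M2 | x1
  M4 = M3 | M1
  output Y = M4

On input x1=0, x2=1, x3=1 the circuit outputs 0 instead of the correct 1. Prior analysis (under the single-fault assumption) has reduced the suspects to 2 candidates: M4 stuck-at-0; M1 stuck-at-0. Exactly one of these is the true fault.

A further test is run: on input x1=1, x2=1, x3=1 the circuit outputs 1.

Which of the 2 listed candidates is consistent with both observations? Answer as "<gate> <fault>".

Evaluate each candidate on input x1=1, x2=1, x3=1:
  M4 stuck-at-0: M1=1, M2=0, M3=1, M4=0 [stuck-at-0] → 0 — eliminated
  M1 stuck-at-0: M1=0 [stuck-at-0], M2=1, M3=1, M4=1 → 1 — matches
Only M1 stuck-at-0 reproduces the observed 1.

M1 stuck-at-0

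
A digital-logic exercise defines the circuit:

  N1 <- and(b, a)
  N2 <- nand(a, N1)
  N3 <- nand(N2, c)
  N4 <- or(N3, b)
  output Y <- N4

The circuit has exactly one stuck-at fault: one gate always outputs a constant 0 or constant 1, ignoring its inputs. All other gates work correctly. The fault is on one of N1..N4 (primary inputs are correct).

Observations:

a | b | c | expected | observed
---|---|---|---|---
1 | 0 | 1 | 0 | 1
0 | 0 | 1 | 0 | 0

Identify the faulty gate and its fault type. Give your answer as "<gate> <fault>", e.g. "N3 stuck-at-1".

N1 stuck-at-1

Fault-free values for test 1 (a=1, b=0, c=1): N1=0, N2=1, N3=0, N4=0, giving Y=0. Observed 1.
Test 1: faults giving observed 1 are {N1 stuck-at-1, N2 stuck-at-0, N3 stuck-at-1, N4 stuck-at-1}.
Test 2 (a=0, b=0, c=1): fault-free N1=0, N2=1, N3=0, N4=0 → 0; observed 0. Eliminates N2 stuck-at-0, N3 stuck-at-1, N4 stuck-at-1.
Only N1 stuck-at-1 is consistent with every test.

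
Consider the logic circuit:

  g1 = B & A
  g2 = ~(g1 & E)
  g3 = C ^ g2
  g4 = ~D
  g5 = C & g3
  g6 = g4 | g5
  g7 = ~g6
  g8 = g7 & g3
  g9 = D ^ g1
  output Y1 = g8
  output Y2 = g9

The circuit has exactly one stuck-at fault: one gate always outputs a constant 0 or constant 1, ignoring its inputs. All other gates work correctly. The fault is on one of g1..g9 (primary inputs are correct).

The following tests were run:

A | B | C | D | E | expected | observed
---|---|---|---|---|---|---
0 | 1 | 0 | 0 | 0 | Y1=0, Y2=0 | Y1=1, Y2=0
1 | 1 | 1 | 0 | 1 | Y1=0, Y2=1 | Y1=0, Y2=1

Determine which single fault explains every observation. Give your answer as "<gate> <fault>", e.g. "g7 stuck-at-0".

g4 stuck-at-0

Fault-free values for test 1 (A=0, B=1, C=0, D=0, E=0): g1=0, g2=1, g3=1, g4=1, g5=0, g6=1, g7=0, g8=0, g9=0, giving Y1=0, Y2=0. Observed Y1=1, Y2=0.
Test 1: faults giving observed Y1=1, Y2=0 are {g4 stuck-at-0, g6 stuck-at-0, g7 stuck-at-1, g8 stuck-at-1}.
Test 2 (A=1, B=1, C=1, D=0, E=1): fault-free g1=1, g2=0, g3=1, g4=1, g5=1, g6=1, g7=0, g8=0, g9=1 → Y1=0, Y2=1; observed Y1=0, Y2=1. Eliminates g6 stuck-at-0, g7 stuck-at-1, g8 stuck-at-1.
Only g4 stuck-at-0 is consistent with every test.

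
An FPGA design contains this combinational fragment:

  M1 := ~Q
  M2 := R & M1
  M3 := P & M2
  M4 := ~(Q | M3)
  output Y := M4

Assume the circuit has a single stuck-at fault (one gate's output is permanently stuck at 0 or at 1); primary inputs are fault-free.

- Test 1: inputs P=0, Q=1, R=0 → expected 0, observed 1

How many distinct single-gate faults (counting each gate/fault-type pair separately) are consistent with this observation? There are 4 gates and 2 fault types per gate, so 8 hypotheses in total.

1

Fault-free: M1=0, M2=0, M3=0, M4=0 → 0. Observed 1.
  M1 stuck-at-0: output 0 ✗
  M1 stuck-at-1: output 0 ✗
  M2 stuck-at-0: output 0 ✗
  M2 stuck-at-1: output 0 ✗
  M3 stuck-at-0: output 0 ✗
  M3 stuck-at-1: output 0 ✗
  M4 stuck-at-0: output 0 ✗
  M4 stuck-at-1: output 1 ✓
Consistent faults: {M4 stuck-at-1} — 1 in all.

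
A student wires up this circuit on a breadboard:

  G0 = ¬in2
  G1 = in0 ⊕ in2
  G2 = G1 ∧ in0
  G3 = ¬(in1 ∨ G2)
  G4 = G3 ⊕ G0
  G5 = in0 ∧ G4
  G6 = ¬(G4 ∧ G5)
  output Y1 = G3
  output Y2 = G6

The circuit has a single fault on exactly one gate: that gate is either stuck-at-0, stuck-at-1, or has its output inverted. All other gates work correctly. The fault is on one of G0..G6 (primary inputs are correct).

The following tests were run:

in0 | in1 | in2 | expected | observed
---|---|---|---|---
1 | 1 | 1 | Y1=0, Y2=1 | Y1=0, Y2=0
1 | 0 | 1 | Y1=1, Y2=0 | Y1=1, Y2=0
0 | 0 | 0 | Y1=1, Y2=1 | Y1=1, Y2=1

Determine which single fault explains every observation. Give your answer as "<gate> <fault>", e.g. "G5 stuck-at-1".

Fault-free values for test 1 (in0=1, in1=1, in2=1): G0=0, G1=0, G2=0, G3=0, G4=0, G5=0, G6=1, giving Y1=0, Y2=1. Observed Y1=0, Y2=0.
Test 1: faults giving observed Y1=0, Y2=0 are {G0 stuck-at-1, G0 inverted output, G4 stuck-at-1, G4 inverted output, G6 stuck-at-0, G6 inverted output}.
Test 2 (in0=1, in1=0, in2=1): fault-free G0=0, G1=0, G2=0, G3=1, G4=1, G5=1, G6=0 → Y1=1, Y2=0; observed Y1=1, Y2=0. Eliminates G0 stuck-at-1, G0 inverted output, G4 inverted output, G6 inverted output.
Test 3 (in0=0, in1=0, in2=0): fault-free G0=1, G1=0, G2=0, G3=1, G4=0, G5=0, G6=1 → Y1=1, Y2=1; observed Y1=1, Y2=1. Eliminates G6 stuck-at-0.
Only G4 stuck-at-1 is consistent with every test.

G4 stuck-at-1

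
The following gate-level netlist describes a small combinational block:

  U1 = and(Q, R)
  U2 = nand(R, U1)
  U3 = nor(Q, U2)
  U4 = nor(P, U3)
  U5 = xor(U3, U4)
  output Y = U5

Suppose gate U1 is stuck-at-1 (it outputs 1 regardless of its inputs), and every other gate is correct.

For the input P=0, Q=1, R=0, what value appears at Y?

Propagate with U1 forced: U1=1 [stuck-at-1], U2=1, U3=0, U4=1, U5=1.
So Y = 1. (Same as the fault-free value — the fault is masked on this input.)

1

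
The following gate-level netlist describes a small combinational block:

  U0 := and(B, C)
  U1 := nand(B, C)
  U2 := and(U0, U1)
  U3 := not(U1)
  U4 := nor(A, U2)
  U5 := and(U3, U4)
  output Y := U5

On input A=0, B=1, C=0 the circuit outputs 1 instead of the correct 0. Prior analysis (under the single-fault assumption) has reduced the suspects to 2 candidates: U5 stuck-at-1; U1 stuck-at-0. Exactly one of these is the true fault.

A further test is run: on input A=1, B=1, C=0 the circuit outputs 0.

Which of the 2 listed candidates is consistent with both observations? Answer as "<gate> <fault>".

U1 stuck-at-0

Evaluate each candidate on input A=1, B=1, C=0:
  U5 stuck-at-1: U0=0, U1=1, U2=0, U3=0, U4=0, U5=1 [stuck-at-1] → 1 — eliminated
  U1 stuck-at-0: U0=0, U1=0 [stuck-at-0], U2=0, U3=1, U4=0, U5=0 → 0 — matches
Only U1 stuck-at-0 reproduces the observed 0.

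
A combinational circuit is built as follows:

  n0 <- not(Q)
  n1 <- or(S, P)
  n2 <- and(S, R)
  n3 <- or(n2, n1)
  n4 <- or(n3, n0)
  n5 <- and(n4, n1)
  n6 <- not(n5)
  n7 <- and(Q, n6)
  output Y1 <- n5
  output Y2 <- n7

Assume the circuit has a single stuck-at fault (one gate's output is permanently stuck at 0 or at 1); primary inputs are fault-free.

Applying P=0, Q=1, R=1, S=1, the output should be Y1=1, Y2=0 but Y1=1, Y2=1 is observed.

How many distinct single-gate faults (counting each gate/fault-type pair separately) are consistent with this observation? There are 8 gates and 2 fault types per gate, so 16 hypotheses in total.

2

Fault-free: n0=0, n1=1, n2=1, n3=1, n4=1, n5=1, n6=0, n7=0 → Y1=1, Y2=0. Observed Y1=1, Y2=1.
  n0: none of the 2 fault types match ✗
  n1: none of the 2 fault types match ✗
  n2: none of the 2 fault types match ✗
  n3: none of the 2 fault types match ✗
  n4: none of the 2 fault types match ✗
  n5: none of the 2 fault types match ✗
  n6: stuck-at-1 ✓; others ✗
  n7: stuck-at-1 ✓; others ✗
Consistent faults: {n6 stuck-at-1, n7 stuck-at-1} — 2 in all.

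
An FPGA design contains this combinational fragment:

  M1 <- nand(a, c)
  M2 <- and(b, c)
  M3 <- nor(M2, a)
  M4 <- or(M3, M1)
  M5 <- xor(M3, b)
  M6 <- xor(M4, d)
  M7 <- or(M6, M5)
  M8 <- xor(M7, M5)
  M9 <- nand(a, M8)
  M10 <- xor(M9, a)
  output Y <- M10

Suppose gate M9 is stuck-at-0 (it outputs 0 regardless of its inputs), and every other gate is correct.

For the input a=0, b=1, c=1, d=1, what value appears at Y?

0

Propagate with M9 forced: M1=1, M2=1, M3=0, M4=1, M5=1, M6=0, M7=1, M8=0, M9=0 [stuck-at-0], M10=0.
So Y = 0. (Without the fault it would be 1.)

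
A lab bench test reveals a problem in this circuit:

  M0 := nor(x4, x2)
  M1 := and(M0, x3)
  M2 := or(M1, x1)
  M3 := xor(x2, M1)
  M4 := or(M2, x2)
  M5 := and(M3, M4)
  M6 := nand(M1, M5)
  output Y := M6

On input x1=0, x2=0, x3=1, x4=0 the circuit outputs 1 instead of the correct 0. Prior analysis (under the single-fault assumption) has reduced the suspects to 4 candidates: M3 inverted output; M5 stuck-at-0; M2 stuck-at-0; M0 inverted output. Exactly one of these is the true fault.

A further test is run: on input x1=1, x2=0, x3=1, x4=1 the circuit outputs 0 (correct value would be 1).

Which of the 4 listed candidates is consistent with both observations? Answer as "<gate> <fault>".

M0 inverted output

Evaluate each candidate on input x1=1, x2=0, x3=1, x4=1:
  M3 inverted output: M0=0, M1=0, M2=1, M3=1 [inverted output], M4=1, M5=1, M6=1 → 1 — eliminated
  M5 stuck-at-0: M0=0, M1=0, M2=1, M3=0, M4=1, M5=0 [stuck-at-0], M6=1 → 1 — eliminated
  M2 stuck-at-0: M0=0, M1=0, M2=0 [stuck-at-0], M3=0, M4=0, M5=0, M6=1 → 1 — eliminated
  M0 inverted output: M0=1 [inverted output], M1=1, M2=1, M3=1, M4=1, M5=1, M6=0 → 0 — matches
Only M0 inverted output reproduces the observed 0.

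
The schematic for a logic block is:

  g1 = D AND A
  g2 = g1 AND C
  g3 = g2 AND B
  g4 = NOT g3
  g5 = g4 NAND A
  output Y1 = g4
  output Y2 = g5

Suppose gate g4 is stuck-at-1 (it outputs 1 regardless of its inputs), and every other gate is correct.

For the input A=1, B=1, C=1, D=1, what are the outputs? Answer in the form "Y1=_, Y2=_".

Propagate with g4 forced: g1=1, g2=1, g3=1, g4=1 [stuck-at-1], g5=0.
So the outputs are Y1=1, Y2=0. (Without the fault they would be Y1=0, Y2=1.)

Y1=1, Y2=0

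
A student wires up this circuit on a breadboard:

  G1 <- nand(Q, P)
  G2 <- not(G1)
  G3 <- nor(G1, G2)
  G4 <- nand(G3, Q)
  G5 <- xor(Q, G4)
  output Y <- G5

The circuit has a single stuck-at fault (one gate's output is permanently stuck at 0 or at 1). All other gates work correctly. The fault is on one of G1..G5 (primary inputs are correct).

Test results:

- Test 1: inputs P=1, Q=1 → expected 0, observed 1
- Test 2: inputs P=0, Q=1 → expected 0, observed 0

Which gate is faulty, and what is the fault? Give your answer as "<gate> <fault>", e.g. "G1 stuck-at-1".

Fault-free values for test 1 (P=1, Q=1): G1=0, G2=1, G3=0, G4=1, G5=0, giving Y=0. Observed 1.
Test 1: faults giving observed 1 are {G2 stuck-at-0, G3 stuck-at-1, G4 stuck-at-0, G5 stuck-at-1}.
Test 2 (P=0, Q=1): fault-free G1=1, G2=0, G3=0, G4=1, G5=0 → 0; observed 0. Eliminates G3 stuck-at-1, G4 stuck-at-0, G5 stuck-at-1.
Only G2 stuck-at-0 is consistent with every test.

G2 stuck-at-0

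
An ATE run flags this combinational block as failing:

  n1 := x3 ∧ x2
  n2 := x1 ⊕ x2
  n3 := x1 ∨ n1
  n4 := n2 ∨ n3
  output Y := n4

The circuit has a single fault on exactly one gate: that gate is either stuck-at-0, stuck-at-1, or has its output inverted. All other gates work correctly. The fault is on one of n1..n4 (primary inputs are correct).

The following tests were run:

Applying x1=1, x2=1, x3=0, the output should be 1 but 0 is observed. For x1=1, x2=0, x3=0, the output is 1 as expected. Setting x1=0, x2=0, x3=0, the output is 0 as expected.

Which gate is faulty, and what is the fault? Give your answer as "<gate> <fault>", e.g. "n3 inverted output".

n3 stuck-at-0

Fault-free values for test 1 (x1=1, x2=1, x3=0): n1=0, n2=0, n3=1, n4=1, giving Y=1. Observed 0.
Test 1: faults giving observed 0 are {n3 stuck-at-0, n3 inverted output, n4 stuck-at-0, n4 inverted output}.
Test 2 (x1=1, x2=0, x3=0): fault-free n1=0, n2=1, n3=1, n4=1 → 1; observed 1. Eliminates n4 stuck-at-0, n4 inverted output.
Test 3 (x1=0, x2=0, x3=0): fault-free n1=0, n2=0, n3=0, n4=0 → 0; observed 0. Eliminates n3 inverted output.
Only n3 stuck-at-0 is consistent with every test.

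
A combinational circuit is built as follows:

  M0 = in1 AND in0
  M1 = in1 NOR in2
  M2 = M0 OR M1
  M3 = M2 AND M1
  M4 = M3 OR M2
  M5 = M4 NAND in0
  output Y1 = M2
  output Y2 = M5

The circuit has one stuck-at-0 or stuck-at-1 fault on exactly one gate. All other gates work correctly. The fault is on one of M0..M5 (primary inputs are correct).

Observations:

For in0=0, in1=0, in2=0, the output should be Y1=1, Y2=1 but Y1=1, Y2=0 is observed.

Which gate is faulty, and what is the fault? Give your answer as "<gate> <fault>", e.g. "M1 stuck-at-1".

Fault-free values for test 1 (in0=0, in1=0, in2=0): M0=0, M1=1, M2=1, M3=1, M4=1, M5=1, giving Y1=1, Y2=1. Observed Y1=1, Y2=0.
Test 1: faults giving observed Y1=1, Y2=0 are {M5 stuck-at-0}.
Only M5 stuck-at-0 is consistent with every test.

M5 stuck-at-0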